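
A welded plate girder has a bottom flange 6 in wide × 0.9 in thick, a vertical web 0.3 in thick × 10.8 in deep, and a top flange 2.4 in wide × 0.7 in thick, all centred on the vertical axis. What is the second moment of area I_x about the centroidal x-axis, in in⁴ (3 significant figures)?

Treat the section as a set of non-overlapping primitives; coordinates are from the bounding-box lower-left.
Bottom plate: 6 × 0.9, A = 5.4 in², y = 0.45 in, Ī = 0.3645 in⁴.
Web plate: 0.3 × 10.8, A = 3.24 in², y = 6.3 in, Ī = 31.493 in⁴.
Top plate: 2.4 × 0.7, A = 1.68 in², y = 12.05 in, Ī = 0.0686 in⁴.
Centroid: ȳ = ΣA·y / ΣA = 4.175 in.
Transfer each piece to the centroidal x-axis using Ī + A·d² with d = y − 4.175:
  bottom plate: d = -3.725 in → contributes +75.293 in⁴
  web plate: d = 2.125 in → contributes +46.123 in⁴
  top plate: d = 7.875 in → contributes +104.25 in⁴
Total I = 225.67 in⁴.

I_x ≈ 226 in⁴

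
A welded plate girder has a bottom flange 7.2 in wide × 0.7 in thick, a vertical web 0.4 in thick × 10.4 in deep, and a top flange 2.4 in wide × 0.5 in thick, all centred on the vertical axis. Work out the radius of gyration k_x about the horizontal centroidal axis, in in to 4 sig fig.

k_x ≈ 4.211 in

Break the section into simple shapes (no overlaps), measuring from the bottom-left corner of the bounding box.
Bottom plate: 7.2 × 0.7, A = 5.04 in², y = 0.35 in, Ī = 0.2058 in⁴.
Web plate: 0.4 × 10.4, A = 4.16 in², y = 5.9 in, Ī = 37.4955 in⁴.
Top plate: 2.4 × 0.5, A = 1.2 in², y = 11.35 in, Ī = 0.025 in⁴.
Centroid: ȳ = ΣA·y / ΣA = 3.83923 in.
Transfer each piece to the horizontal centroidal axis using Ī + A·d² with d = y − 3.83923:
  bottom plate: d = -3.48923 in → contributes +61.5664 in⁴
  web plate: d = 2.06077 in → contributes +55.162 in⁴
  top plate: d = 7.51077 in → contributes +67.719 in⁴
Total I = 184.447 in⁴.
Radius of gyration: k = √(I/A) = √(184.447 / 10.4) = 4.21133 in.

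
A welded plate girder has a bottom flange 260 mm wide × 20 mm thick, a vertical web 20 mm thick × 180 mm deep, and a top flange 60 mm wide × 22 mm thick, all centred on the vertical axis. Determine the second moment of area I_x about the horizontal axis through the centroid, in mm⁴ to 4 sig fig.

I_x ≈ 6.064 × 10⁷ mm⁴

Decompose the section into non-overlapping parts with the origin at the bottom-left of its bounding rectangle.
Bottom plate: 260 × 20, A = 5 200 mm², y = 10 mm, Ī = 173 333 mm⁴.
Web plate: 20 × 180, A = 3 600 mm², y = 110 mm, Ī = 9 720 000 mm⁴.
Top plate: 60 × 22, A = 1 320 mm², y = 211 mm, Ī = 53 240 mm⁴.
Centroid: ȳ = ΣA·y / ΣA = 71.7905 mm.
Transfer each piece to the horizontal axis through the centroid using Ī + A·d² with d = y − 71.7905:
  bottom plate: d = -61.7905 mm → contributes +20 027 285 mm⁴
  web plate: d = 38.2095 mm → contributes +14 975 873 mm⁴
  top plate: d = 139.209 mm → contributes +25 633 891 mm⁴
Total I = 60 637 049 mm⁴.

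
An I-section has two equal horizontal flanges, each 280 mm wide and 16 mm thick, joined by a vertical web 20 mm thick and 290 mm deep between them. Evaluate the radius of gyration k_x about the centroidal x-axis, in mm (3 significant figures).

k_x ≈ 130 mm

Decompose the section into non-overlapping parts with the origin at the bottom-left of its bounding rectangle.
Bottom flange: 280 × 16, A = 4 480 mm², y = 8 mm, Ī = 95 573 mm⁴.
Web: 20 × 290, A = 5 800 mm², y = 161 mm, Ī = 40 648 333 mm⁴.
Top flange: 280 × 16, A = 4 480 mm², y = 314 mm, Ī = 95 573 mm⁴.
By symmetry the centroid is at mid-height, ȳ = 161 mm.
Transfer each piece to the centroidal x-axis using Ī + A·d² with d = y − 161:
  bottom flange: d = -153 mm → contributes +104 967 893 mm⁴
  web: d = 0 mm → contributes +40 648 333 mm⁴
  top flange: d = 153 mm → contributes +104 967 893 mm⁴
Total I = 250 584 120 mm⁴.
Radius of gyration: k = √(I/A) = √(250 584 120 / 14 760) = 130.3 mm.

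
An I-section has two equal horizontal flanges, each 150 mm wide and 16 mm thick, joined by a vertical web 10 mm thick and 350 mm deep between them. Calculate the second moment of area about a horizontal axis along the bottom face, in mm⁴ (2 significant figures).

Break the section into simple shapes (no overlaps), measuring from the bottom-left corner of the bounding box.
Bottom flange: 150 × 16, A = 2 400 mm², y = 8 mm, Ī = 51 200 mm⁴.
Web: 10 × 350, A = 3 500 mm², y = 191 mm, Ī = 35 729 167 mm⁴.
Top flange: 150 × 16, A = 2 400 mm², y = 374 mm, Ī = 51 200 mm⁴.
Transfer each piece to the base of the section using Ī + A·d² with d = y − 0:
  bottom flange: d = 8 mm → contributes +204 800 mm⁴
  web: d = 191 mm → contributes +163 412 667 mm⁴
  top flange: d = 374 mm → contributes +335 753 600 mm⁴
Total I = 499 371 067 mm⁴.

I_base ≈ 5.0 × 10⁸ mm⁴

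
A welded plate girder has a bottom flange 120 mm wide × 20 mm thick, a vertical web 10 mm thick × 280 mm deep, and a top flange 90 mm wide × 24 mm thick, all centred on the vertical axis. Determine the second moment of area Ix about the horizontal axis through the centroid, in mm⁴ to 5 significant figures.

Decompose the section into non-overlapping parts with the origin at the bottom-left of its bounding rectangle.
Bottom plate: 120 × 20, A = 2 400 mm², y = 10 mm, Ī = 80 000 mm⁴.
Web plate: 10 × 280, A = 2 800 mm², y = 160 mm, Ī = 18 293 333 mm⁴.
Top plate: 90 × 24, A = 2 160 mm², y = 312 mm, Ī = 103 680 mm⁴.
Centroid: ȳ = ΣA·y / ΣA = 155.6957 mm.
Transfer each piece to the horizontal axis through the centroid using Ī + A·d² with d = y − 155.6957:
  bottom plate: d = -145.6957 mm → contributes +51 025 335 mm⁴
  web plate: d = 4.304348 mm → contributes +18 345 210 mm⁴
  top plate: d = 156.3043 mm → contributes +52 874 746 mm⁴
Total I = 122 245 292 mm⁴.

Ix ≈ 1.2225 × 10⁸ mm⁴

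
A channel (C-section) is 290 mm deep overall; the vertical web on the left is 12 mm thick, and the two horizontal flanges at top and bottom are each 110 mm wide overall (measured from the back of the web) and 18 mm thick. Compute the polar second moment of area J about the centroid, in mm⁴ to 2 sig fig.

Decompose the section into non-overlapping parts with the origin at the bottom-left of its bounding rectangle.
Web: 12 × 290, A = 3 480 mm², y = 145 mm, Ī = 24 389 000 mm⁴.
Top flange (beyond web): 98 × 18, A = 1 764 mm², y = 281 mm, Ī = 47 628 mm⁴.
Bottom flange (beyond web): 98 × 18, A = 1 764 mm², y = 9 mm, Ī = 47 628 mm⁴.
By symmetry the centroid is at mid-height, ȳ = 145 mm.
Transfer each piece to the centroidal x-axis using Ī + A·d² with d = y − 145:
  web: d = 0 mm → contributes +24 389 000 mm⁴
  top flange (beyond web): d = 136 mm → contributes +32 674 572 mm⁴
  bottom flange (beyond web): d = -136 mm → contributes +32 674 572 mm⁴
Total I = 89 738 144 mm⁴.
For the y-axis: x̄ = 33.69 mm.
Repeating about the centroidal y-axis gives I_y = 8 164 887 mm⁴.
Polar second moment: J = I_x + I_y = 97 903 031 mm⁴.

J ≈ 9.8 × 10⁷ mm⁴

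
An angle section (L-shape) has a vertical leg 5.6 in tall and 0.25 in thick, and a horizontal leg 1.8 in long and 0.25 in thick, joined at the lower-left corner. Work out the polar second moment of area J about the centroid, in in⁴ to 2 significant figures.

Treat the section as a set of non-overlapping primitives; coordinates are from the bounding-box lower-left.
Vertical leg: 0.25 × 5.6, A = 1.4 in², y = 2.8 in, Ī = 3.659 in⁴.
Horizontal leg (remainder): 1.55 × 0.25, A = 0.3875 in², y = 0.125 in, Ī = 0.002018 in⁴.
Centroid: ȳ = ΣA·y / ΣA = 2.22 in.
Transfer each piece to the centroidal x-axis using Ī + A·d² with d = y − 2.22:
  vertical leg: d = 0.5799 in → contributes +4.129 in⁴
  horizontal leg (remainder): d = -2.095 in → contributes +1.703 in⁴
Total I = 5.832 in⁴.
For the y-axis: x̄ = 0.3201 in.
Repeating about the centroidal y-axis gives I_y = 0.3307 in⁴.
Polar second moment: J = I_x + I_y = 6.163 in⁴.

J ≈ 6.2 in⁴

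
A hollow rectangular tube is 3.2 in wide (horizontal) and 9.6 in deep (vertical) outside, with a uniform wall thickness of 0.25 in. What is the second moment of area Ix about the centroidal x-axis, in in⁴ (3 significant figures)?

Break the section into simple shapes (no overlaps), measuring from the bottom-left corner of the bounding box.
Outer rectangle: 3.2 × 9.6, A = 30.72 in², y = 4.8 in, Ī = 235.93 in⁴.
Inner void (subtracted): 2.7 × 9.1, A = 24.57 in², y = 4.8 in, Ī = 169.55 in⁴.
By symmetry the centroid is at mid-height, ȳ = 4.8 in.
All pieces are centred on the centroidal x-axis, so I = ΣĪ (holes subtracted) = 66.376 in⁴.

Ix ≈ 66.4 in⁴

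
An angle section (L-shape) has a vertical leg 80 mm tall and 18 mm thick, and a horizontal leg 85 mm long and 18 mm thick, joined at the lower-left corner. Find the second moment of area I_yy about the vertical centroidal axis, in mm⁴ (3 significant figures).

Treat the section as a set of non-overlapping primitives; coordinates are from the bounding-box lower-left.
Vertical leg: 18 × 80, A = 1 440 mm², x = 9 mm, Ī = 38 880 mm⁴.
Horizontal leg (remainder): 67 × 18, A = 1 206 mm², x = 51.5 mm, Ī = 451 145 mm⁴.
Centroid: x̄ = ΣA·x / ΣA = 28.371 mm.
Transfer each piece to the vertical centroidal axis using Ī + A·d² with d = x − 28.371:
  vertical leg: d = -19.371 mm → contributes +579 205 mm⁴
  horizontal leg (remainder): d = 23.129 mm → contributes +1 096 309 mm⁴
Total I = 1 675 514 mm⁴.

I_yy ≈ 1.68 × 10⁶ mm⁴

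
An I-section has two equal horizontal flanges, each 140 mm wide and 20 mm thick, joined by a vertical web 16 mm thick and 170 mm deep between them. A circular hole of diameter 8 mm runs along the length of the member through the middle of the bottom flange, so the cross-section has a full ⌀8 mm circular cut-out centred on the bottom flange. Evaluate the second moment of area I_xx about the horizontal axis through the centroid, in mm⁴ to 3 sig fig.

Decompose the section into non-overlapping parts with the origin at the bottom-left of its bounding rectangle.
Bottom flange: 140 × 20, A = 2 800 mm², y = 10 mm, Ī = 93 333 mm⁴.
Web: 16 × 170, A = 2 720 mm², y = 105 mm, Ī = 6 550 667 mm⁴.
Top flange: 140 × 20, A = 2 800 mm², y = 200 mm, Ī = 93 333 mm⁴.
Hole (subtracted): ⌀8, A = 50.265 mm², y = 10 mm, Ī = 201.06 mm⁴.
Centroid: ȳ = ΣA·y / ΣA = 105.58 mm.
Transfer each piece to the horizontal axis through the centroid using Ī + A·d² with d = y − 105.58:
  bottom flange: d = -95.577 mm → contributes +25 671 461 mm⁴
  web: d = -0.57743 mm → contributes +6 551 574 mm⁴
  top flange: d = 94.423 mm → contributes +25 057 072 mm⁴
  hole: d = -95.577 mm → contributes −459 379 mm⁴
Total I = 56 820 729 mm⁴.

I_xx ≈ 5.68 × 10⁷ mm⁴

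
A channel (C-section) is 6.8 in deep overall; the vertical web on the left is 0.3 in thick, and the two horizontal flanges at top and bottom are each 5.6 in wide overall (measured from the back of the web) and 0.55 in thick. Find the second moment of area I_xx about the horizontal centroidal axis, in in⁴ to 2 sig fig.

Treat the section as a set of non-overlapping primitives; coordinates are from the bounding-box lower-left.
Web: 0.3 × 6.8, A = 2.04 in², y = 3.4 in, Ī = 7.861 in⁴.
Top flange (beyond web): 5.3 × 0.55, A = 2.915 in², y = 6.525 in, Ī = 0.07348 in⁴.
Bottom flange (beyond web): 5.3 × 0.55, A = 2.915 in², y = 0.275 in, Ī = 0.07348 in⁴.
By symmetry the centroid is at mid-height, ȳ = 3.4 in.
Transfer each piece to the horizontal centroidal axis using Ī + A·d² with d = y − 3.4:
  web: d = 0 in → contributes +7.861 in⁴
  top flange (beyond web): d = 3.125 in → contributes +28.54 in⁴
  bottom flange (beyond web): d = -3.125 in → contributes +28.54 in⁴
Total I = 64.94 in⁴.

I_xx ≈ 65 in⁴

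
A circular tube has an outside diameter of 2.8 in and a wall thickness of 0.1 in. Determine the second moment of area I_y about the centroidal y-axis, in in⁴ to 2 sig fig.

I_y ≈ 0.77 in⁴

Split into non-overlapping primitives; take the origin at the lower-left of the bounding box.
Outer circle: ⌀2.8, A = 6.158 in², x = 1.4 in, Ī = 3.017 in⁴.
Bore (subtracted): ⌀2.6, A = 5.309 in², x = 1.4 in, Ī = 2.243 in⁴.
By symmetry the centroid is at mid-width, x̄ = 1.4 in.
All pieces are centred on the centroidal y-axis, so I = ΣĪ (holes subtracted) = 0.774 in⁴.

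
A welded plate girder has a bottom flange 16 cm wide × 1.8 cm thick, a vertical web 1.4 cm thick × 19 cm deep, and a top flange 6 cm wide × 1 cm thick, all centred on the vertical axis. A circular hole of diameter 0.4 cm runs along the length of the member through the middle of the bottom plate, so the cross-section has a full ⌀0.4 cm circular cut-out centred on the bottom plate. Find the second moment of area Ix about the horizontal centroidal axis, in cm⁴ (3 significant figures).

Treat the section as a set of non-overlapping primitives; coordinates are from the bounding-box lower-left.
Bottom plate: 16 × 1.8, A = 28.8 cm², y = 0.9 cm, Ī = 7.776 cm⁴.
Web plate: 1.4 × 19, A = 26.6 cm², y = 11.3 cm, Ī = 800.22 cm⁴.
Top plate: 6 × 1, A = 6 cm², y = 21.3 cm, Ī = 0.5 cm⁴.
Hole (subtracted): ⌀0.4, A = 0.12566 cm², y = 0.9 cm, Ī = 0.0012566 cm⁴.
Centroid: ȳ = ΣA·y / ΣA = 7.4124 cm.
Transfer each piece to the horizontal centroidal axis using Ī + A·d² with d = y − 7.4124:
  bottom plate: d = -6.5124 cm → contributes +1229.2 cm⁴
  web plate: d = 3.8876 cm → contributes +1202.2 cm⁴
  top plate: d = 13.888 cm → contributes +1157.7 cm⁴
  hole: d = -6.5124 cm → contributes −5.3307 cm⁴
Total I = 3583.8 cm⁴.

Ix ≈ 3580 cm⁴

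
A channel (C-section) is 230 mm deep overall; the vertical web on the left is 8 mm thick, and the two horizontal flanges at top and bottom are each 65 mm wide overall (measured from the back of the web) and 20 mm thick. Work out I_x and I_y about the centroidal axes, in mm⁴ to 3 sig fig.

Decompose the section into non-overlapping parts with the origin at the bottom-left of its bounding rectangle.
Web: 8 × 230, A = 1 840 mm², y = 115 mm, Ī = 8 111 333 mm⁴.
Top flange (beyond web): 57 × 20, A = 1 140 mm², y = 220 mm, Ī = 38 000 mm⁴.
Bottom flange (beyond web): 57 × 20, A = 1 140 mm², y = 10 mm, Ī = 38 000 mm⁴.
By symmetry the centroid is at mid-height, ȳ = 115 mm.
Transfer each piece to the centroidal x-axis using Ī + A·d² with d = y − 115:
  web: d = 0 mm → contributes +8 111 333 mm⁴
  top flange (beyond web): d = 105 mm → contributes +12 606 500 mm⁴
  bottom flange (beyond web): d = -105 mm → contributes +12 606 500 mm⁴
Total I = 33 324 333 mm⁴.
For the y-axis: x̄ = 21.985 mm.
Repeating about the centroidal y-axis gives I_y = 1 702 652 mm⁴.

I_x ≈ 3.33 × 10⁷ mm⁴, I_y ≈ 1.70 × 10⁶ mm⁴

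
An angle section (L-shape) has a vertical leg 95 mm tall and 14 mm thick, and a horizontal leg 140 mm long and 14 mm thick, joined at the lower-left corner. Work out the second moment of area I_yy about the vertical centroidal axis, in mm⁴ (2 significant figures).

I_yy ≈ 6.1 × 10⁶ mm⁴

Decompose the section into non-overlapping parts with the origin at the bottom-left of its bounding rectangle.
Vertical leg: 14 × 95, A = 1 330 mm², x = 7 mm, Ī = 21 723 mm⁴.
Horizontal leg (remainder): 126 × 14, A = 1 764 mm², x = 77 mm, Ī = 2 333 772 mm⁴.
Centroid: x̄ = ΣA·x / ΣA = 46.91 mm.
Transfer each piece to the vertical centroidal axis using Ī + A·d² with d = x − 46.91:
  vertical leg: d = -39.91 mm → contributes +2 140 105 mm⁴
  horizontal leg (remainder): d = 30.09 mm → contributes +3 930 965 mm⁴
Total I = 6 071 070 mm⁴.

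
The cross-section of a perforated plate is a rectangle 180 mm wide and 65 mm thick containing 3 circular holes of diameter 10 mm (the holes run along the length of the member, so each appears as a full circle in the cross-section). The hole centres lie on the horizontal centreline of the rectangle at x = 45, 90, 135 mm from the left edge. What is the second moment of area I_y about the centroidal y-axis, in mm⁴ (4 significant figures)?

I_y ≈ 3.127 × 10⁷ mm⁴

Treat the section as a set of non-overlapping primitives; coordinates are from the bounding-box lower-left.
Plate: 180 × 65, A = 11 700 mm², x = 90 mm, Ī = 31 590 000 mm⁴.
Hole 1 (subtracted): ⌀10, A = 78.5398 mm², x = 45 mm, Ī = 490.874 mm⁴.
Hole 2 (subtracted): ⌀10, A = 78.5398 mm², x = 90 mm, Ī = 490.874 mm⁴.
Hole 3 (subtracted): ⌀10, A = 78.5398 mm², x = 135 mm, Ī = 490.874 mm⁴.
By symmetry the centroid is at mid-width, x̄ = 90 mm.
Transfer each piece to the centroidal y-axis using Ī + A·d² with d = x − 90:
  plate: d = 0 mm → contributes +31 590 000 mm⁴
  hole 1: d = -45 mm → contributes −159 534 mm⁴
  hole 2: d = 0 mm → contributes −490.874 mm⁴
  hole 3: d = 45 mm → contributes −159 534 mm⁴
Total I = 31 270 441 mm⁴.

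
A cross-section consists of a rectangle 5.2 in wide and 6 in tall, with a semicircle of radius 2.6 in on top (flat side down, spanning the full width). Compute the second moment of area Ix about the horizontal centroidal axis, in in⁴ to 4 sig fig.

Ix ≈ 232.0 in⁴

Treat the section as a set of non-overlapping primitives; coordinates are from the bounding-box lower-left.
Rectangular body: 5.2 × 6, A = 31.2 in², y = 3 in, Ī = 93.6 in⁴.
Semicircular cap: semicircle r = 2.6, A = 10.6186 in², y = 7.10347 in, Ī = 5.01563 in⁴.
Centroid: ȳ = ΣA·y / ΣA = 4.04196 in.
Transfer each piece to the horizontal centroidal axis using Ī + A·d² with d = y − 4.04196:
  rectangular body: d = -1.04196 in → contributes +127.473 in⁴
  semicircular cap: d = 3.06152 in → contributes +104.543 in⁴
Total I = 232.015 in⁴.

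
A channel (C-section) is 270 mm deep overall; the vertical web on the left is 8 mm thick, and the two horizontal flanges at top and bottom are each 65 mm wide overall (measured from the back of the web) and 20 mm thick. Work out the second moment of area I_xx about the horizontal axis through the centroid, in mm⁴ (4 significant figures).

Decompose the section into non-overlapping parts with the origin at the bottom-left of its bounding rectangle.
Web: 8 × 270, A = 2 160 mm², y = 135 mm, Ī = 13 122 000 mm⁴.
Top flange (beyond web): 57 × 20, A = 1 140 mm², y = 260 mm, Ī = 38 000 mm⁴.
Bottom flange (beyond web): 57 × 20, A = 1 140 mm², y = 10 mm, Ī = 38 000 mm⁴.
By symmetry the centroid is at mid-height, ȳ = 135 mm.
Transfer each piece to the horizontal axis through the centroid using Ī + A·d² with d = y − 135:
  web: d = 0 mm → contributes +13 122 000 mm⁴
  top flange (beyond web): d = 125 mm → contributes +17 850 500 mm⁴
  bottom flange (beyond web): d = -125 mm → contributes +17 850 500 mm⁴
Total I = 48 823 000 mm⁴.

I_xx ≈ 4.882 × 10⁷ mm⁴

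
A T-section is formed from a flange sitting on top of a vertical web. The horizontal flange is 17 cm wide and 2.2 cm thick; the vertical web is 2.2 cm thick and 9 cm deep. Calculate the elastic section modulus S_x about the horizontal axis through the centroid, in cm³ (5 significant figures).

Decompose the section into non-overlapping parts with the origin at the bottom-left of its bounding rectangle.
Flange: 17 × 2.2, A = 37.4 cm², y = 10.1 cm, Ī = 15.08467 cm⁴.
Web: 2.2 × 9, A = 19.8 cm², y = 4.5 cm, Ī = 133.65 cm⁴.
Centroid: ȳ = ΣA·y / ΣA = 8.161538 cm.
Transfer each piece to the horizontal axis through the centroid using Ī + A·d² with d = y − 8.161538:
  flange: d = 1.938462 cm → contributes +155.6201 cm⁴
  web: d = -3.661538 cm → contributes +399.1059 cm⁴
Total I = 554.7261 cm⁴.
Extreme fibre distance c = 8.161538 cm; S = I/c = 67.96832 cm³.

S_x ≈ 67.968 cm³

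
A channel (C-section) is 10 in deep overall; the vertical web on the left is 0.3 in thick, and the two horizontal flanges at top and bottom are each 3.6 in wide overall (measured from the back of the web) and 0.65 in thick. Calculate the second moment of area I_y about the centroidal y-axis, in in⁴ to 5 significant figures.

I_y ≈ 9.6357 in⁴

Break the section into simple shapes (no overlaps), measuring from the bottom-left corner of the bounding box.
Web: 0.3 × 10, A = 3 in², x = 0.15 in, Ī = 0.0225 in⁴.
Top flange (beyond web): 3.3 × 0.65, A = 2.145 in², x = 1.95 in, Ī = 1.946588 in⁴.
Bottom flange (beyond web): 3.3 × 0.65, A = 2.145 in², x = 1.95 in, Ī = 1.946588 in⁴.
Centroid: x̄ = ΣA·x / ΣA = 1.209259 in.
Transfer each piece to the centroidal y-axis using Ī + A·d² with d = x − 1.209259:
  web: d = -1.059259 in → contributes +3.388591 in⁴
  top flange (beyond web): d = 0.7407407 in → contributes +3.123542 in⁴
  bottom flange (beyond web): d = 0.7407407 in → contributes +3.123542 in⁴
Total I = 9.635675 in⁴.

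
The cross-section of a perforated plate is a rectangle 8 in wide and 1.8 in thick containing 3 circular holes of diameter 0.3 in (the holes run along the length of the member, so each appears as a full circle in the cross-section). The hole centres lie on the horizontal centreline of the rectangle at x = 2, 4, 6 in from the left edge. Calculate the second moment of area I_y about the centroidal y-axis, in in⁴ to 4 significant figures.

Break the section into simple shapes (no overlaps), measuring from the bottom-left corner of the bounding box.
Plate: 8 × 1.8, A = 14.4 in², x = 4 in, Ī = 76.8 in⁴.
Hole 1 (subtracted): ⌀0.3, A = 0.0706858 in², x = 2 in, Ī = 0.000397608 in⁴.
Hole 2 (subtracted): ⌀0.3, A = 0.0706858 in², x = 4 in, Ī = 0.000397608 in⁴.
Hole 3 (subtracted): ⌀0.3, A = 0.0706858 in², x = 6 in, Ī = 0.000397608 in⁴.
By symmetry the centroid is at mid-width, x̄ = 4 in.
Transfer each piece to the centroidal y-axis using Ī + A·d² with d = x − 4:
  plate: d = 0 in → contributes +76.8 in⁴
  hole 1: d = -2 in → contributes −0.283141 in⁴
  hole 2: d = 0 in → contributes −0.000397608 in⁴
  hole 3: d = 2 in → contributes −0.283141 in⁴
Total I = 76.2333 in⁴.

I_y ≈ 76.23 in⁴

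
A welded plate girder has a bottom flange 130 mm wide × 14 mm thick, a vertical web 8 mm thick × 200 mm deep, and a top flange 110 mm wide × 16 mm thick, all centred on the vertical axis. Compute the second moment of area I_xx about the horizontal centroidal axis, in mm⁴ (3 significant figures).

I_xx ≈ 4.68 × 10⁷ mm⁴

Decompose the section into non-overlapping parts with the origin at the bottom-left of its bounding rectangle.
Bottom plate: 130 × 14, A = 1 820 mm², y = 7 mm, Ī = 29 727 mm⁴.
Web plate: 8 × 200, A = 1 600 mm², y = 114 mm, Ī = 5 333 333 mm⁴.
Top plate: 110 × 16, A = 1 760 mm², y = 222 mm, Ī = 37 547 mm⁴.
Centroid: ȳ = ΣA·y / ΣA = 113.1 mm.
Transfer each piece to the horizontal centroidal axis using Ī + A·d² with d = y − 113.1:
  bottom plate: d = -106.1 mm → contributes +20 517 998 mm⁴
  web plate: d = 0.89961 mm → contributes +5 334 628 mm⁴
  top plate: d = 108.9 mm → contributes +20 909 608 mm⁴
Total I = 46 762 234 mm⁴.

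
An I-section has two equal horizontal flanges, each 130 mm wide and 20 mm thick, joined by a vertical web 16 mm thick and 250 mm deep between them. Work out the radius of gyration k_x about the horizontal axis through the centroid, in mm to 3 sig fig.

Break the section into simple shapes (no overlaps), measuring from the bottom-left corner of the bounding box.
Bottom flange: 130 × 20, A = 2 600 mm², y = 10 mm, Ī = 86 667 mm⁴.
Web: 16 × 250, A = 4 000 mm², y = 145 mm, Ī = 20 833 333 mm⁴.
Top flange: 130 × 20, A = 2 600 mm², y = 280 mm, Ī = 86 667 mm⁴.
By symmetry the centroid is at mid-height, ȳ = 145 mm.
Transfer each piece to the horizontal axis through the centroid using Ī + A·d² with d = y − 145:
  bottom flange: d = -135 mm → contributes +47 471 667 mm⁴
  web: d = 0 mm → contributes +20 833 333 mm⁴
  top flange: d = 135 mm → contributes +47 471 667 mm⁴
Total I = 115 776 667 mm⁴.
Radius of gyration: k = √(I/A) = √(115 776 667 / 9 200) = 112.18 mm.

k_x ≈ 112 mm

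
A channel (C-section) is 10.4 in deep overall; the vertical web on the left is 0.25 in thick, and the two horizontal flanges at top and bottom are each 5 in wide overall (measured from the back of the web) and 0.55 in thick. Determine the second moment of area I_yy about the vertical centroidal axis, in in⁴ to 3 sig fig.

Split into non-overlapping primitives; take the origin at the lower-left of the bounding box.
Web: 0.25 × 10.4, A = 2.6 in², x = 0.125 in, Ī = 0.013542 in⁴.
Top flange (beyond web): 4.75 × 0.55, A = 2.6125 in², x = 2.625 in, Ī = 4.912 in⁴.
Bottom flange (beyond web): 4.75 × 0.55, A = 2.6125 in², x = 2.625 in, Ī = 4.912 in⁴.
Centroid: x̄ = ΣA·x / ΣA = 1.7943 in.
Transfer each piece to the vertical centroidal axis using Ī + A·d² with d = x − 1.7943:
  web: d = -1.6693 in → contributes +7.2589 in⁴
  top flange (beyond web): d = 0.83067 in → contributes +6.7147 in⁴
  bottom flange (beyond web): d = 0.83067 in → contributes +6.7147 in⁴
Total I = 20.688 in⁴.

I_yy ≈ 20.7 in⁴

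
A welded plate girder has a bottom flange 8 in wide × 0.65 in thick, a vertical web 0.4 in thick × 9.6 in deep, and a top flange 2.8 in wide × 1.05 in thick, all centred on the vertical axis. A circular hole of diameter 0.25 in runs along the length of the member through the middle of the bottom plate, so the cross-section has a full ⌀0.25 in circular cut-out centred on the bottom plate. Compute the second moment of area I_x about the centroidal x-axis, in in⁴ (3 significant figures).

Treat the section as a set of non-overlapping primitives; coordinates are from the bounding-box lower-left.
Bottom plate: 8 × 0.65, A = 5.2 in², y = 0.325 in, Ī = 0.18308 in⁴.
Web plate: 0.4 × 9.6, A = 3.84 in², y = 5.45 in, Ī = 29.491 in⁴.
Top plate: 2.8 × 1.05, A = 2.94 in², y = 10.775 in, Ī = 0.27011 in⁴.
Hole (subtracted): ⌀0.25, A = 0.049087 in², y = 0.325 in, Ī = 0.00019175 in⁴.
Centroid: ȳ = ΣA·y / ΣA = 4.5496 in.
Transfer each piece to the centroidal x-axis using Ī + A·d² with d = y − 4.5496:
  bottom plate: d = -4.2246 in → contributes +92.988 in⁴
  web plate: d = 0.90043 in → contributes +32.605 in⁴
  top plate: d = 6.2254 in → contributes +114.21 in⁴
  hole: d = -4.2246 in → contributes −0.87625 in⁴
Total I = 238.93 in⁴.

I_x ≈ 239 in⁴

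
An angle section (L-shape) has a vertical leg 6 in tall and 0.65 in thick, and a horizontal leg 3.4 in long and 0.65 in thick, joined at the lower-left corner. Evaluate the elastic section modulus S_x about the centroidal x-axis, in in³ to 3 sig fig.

S_x ≈ 5.35 in³

Treat the section as a set of non-overlapping primitives; coordinates are from the bounding-box lower-left.
Vertical leg: 0.65 × 6, A = 3.9 in², y = 3 in, Ī = 11.7 in⁴.
Horizontal leg (remainder): 2.75 × 0.65, A = 1.7875 in², y = 0.325 in, Ī = 0.062935 in⁴.
Centroid: ȳ = ΣA·y / ΣA = 2.1593 in.
Transfer each piece to the centroidal x-axis using Ī + A·d² with d = y − 2.1593:
  vertical leg: d = 0.84071 in → contributes +14.457 in⁴
  horizontal leg (remainder): d = -1.8343 in → contributes +6.0772 in⁴
Total I = 20.534 in⁴.
Extreme fibre distance c = 3.8407 in; S = I/c = 5.3463 in³.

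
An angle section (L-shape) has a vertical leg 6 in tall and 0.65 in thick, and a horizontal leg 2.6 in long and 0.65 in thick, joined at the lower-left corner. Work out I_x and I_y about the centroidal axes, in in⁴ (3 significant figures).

I_x ≈ 18.6 in⁴, I_y ≈ 2.16 in⁴

Break the section into simple shapes (no overlaps), measuring from the bottom-left corner of the bounding box.
Vertical leg: 0.65 × 6, A = 3.9 in², y = 3 in, Ī = 11.7 in⁴.
Horizontal leg (remainder): 1.95 × 0.65, A = 1.2675 in², y = 0.325 in, Ī = 0.044627 in⁴.
Centroid: ȳ = ΣA·y / ΣA = 2.3439 in.
Transfer each piece to the centroidal x-axis using Ī + A·d² with d = y − 2.3439:
  vertical leg: d = 0.65613 in → contributes +13.379 in⁴
  horizontal leg (remainder): d = -2.0189 in → contributes +5.2107 in⁴
Total I = 18.59 in⁴.
For the y-axis: x̄ = 0.64387 in.
Repeating about the centroidal y-axis gives I_y = 2.1556 in⁴.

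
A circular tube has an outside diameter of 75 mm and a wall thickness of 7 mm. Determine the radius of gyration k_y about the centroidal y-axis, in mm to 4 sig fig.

Treat the section as a set of non-overlapping primitives; coordinates are from the bounding-box lower-left.
Outer circle: ⌀75, A = 4417.86 mm², x = 37.5 mm, Ī = 1 553 156 mm⁴.
Bore (subtracted): ⌀61, A = 2922.47 mm², x = 37.5 mm, Ī = 679 656 mm⁴.
By symmetry the centroid is at mid-width, x̄ = 37.5 mm.
All pieces are centred on the centroidal y-axis, so I = ΣĪ (holes subtracted) = 873 499 mm⁴.
Radius of gyration: k = √(I/A) = √(873 499 / 1495.4) = 24.1687 mm.

k_y ≈ 24.17 mm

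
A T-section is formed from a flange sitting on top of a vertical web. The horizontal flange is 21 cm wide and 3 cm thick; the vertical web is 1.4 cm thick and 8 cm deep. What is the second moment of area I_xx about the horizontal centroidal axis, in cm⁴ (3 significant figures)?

I_xx ≈ 395 cm⁴

Break the section into simple shapes (no overlaps), measuring from the bottom-left corner of the bounding box.
Flange: 21 × 3, A = 63 cm², y = 9.5 cm, Ī = 47.25 cm⁴.
Web: 1.4 × 8, A = 11.2 cm², y = 4 cm, Ī = 59.733 cm⁴.
Centroid: ȳ = ΣA·y / ΣA = 8.6698 cm.
Transfer each piece to the horizontal centroidal axis using Ī + A·d² with d = y − 8.6698:
  flange: d = 0.83019 cm → contributes +90.67 cm⁴
  web: d = -4.6698 cm → contributes +303.97 cm⁴
Total I = 394.64 cm⁴.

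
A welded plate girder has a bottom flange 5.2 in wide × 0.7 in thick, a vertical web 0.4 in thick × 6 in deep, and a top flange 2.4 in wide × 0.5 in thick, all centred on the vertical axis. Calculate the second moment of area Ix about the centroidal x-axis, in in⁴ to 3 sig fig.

Ix ≈ 51.4 in⁴

Treat the section as a set of non-overlapping primitives; coordinates are from the bounding-box lower-left.
Bottom plate: 5.2 × 0.7, A = 3.64 in², y = 0.35 in, Ī = 0.14863 in⁴.
Web plate: 0.4 × 6, A = 2.4 in², y = 3.7 in, Ī = 7.2 in⁴.
Top plate: 2.4 × 0.5, A = 1.2 in², y = 6.95 in, Ī = 0.025 in⁴.
Centroid: ȳ = ΣA·y / ΣA = 2.5544 in.
Transfer each piece to the centroidal x-axis using Ī + A·d² with d = y − 2.5544:
  bottom plate: d = -2.2044 in → contributes +17.837 in⁴
  web plate: d = 1.1456 in → contributes +10.35 in⁴
  top plate: d = 4.3956 in → contributes +23.21 in⁴
Total I = 51.397 in⁴.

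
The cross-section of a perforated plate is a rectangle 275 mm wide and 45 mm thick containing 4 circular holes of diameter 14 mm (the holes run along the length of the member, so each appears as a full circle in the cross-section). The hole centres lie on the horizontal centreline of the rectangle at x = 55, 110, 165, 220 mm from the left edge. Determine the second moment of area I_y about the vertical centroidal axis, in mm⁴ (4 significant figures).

I_y ≈ 7.565 × 10⁷ mm⁴

Break the section into simple shapes (no overlaps), measuring from the bottom-left corner of the bounding box.
Plate: 275 × 45, A = 12 375 mm², x = 137.5 mm, Ī = 77 988 281 mm⁴.
Hole 1 (subtracted): ⌀14, A = 153.938 mm², x = 55 mm, Ī = 1885.74 mm⁴.
Hole 2 (subtracted): ⌀14, A = 153.938 mm², x = 110 mm, Ī = 1885.74 mm⁴.
Hole 3 (subtracted): ⌀14, A = 153.938 mm², x = 165 mm, Ī = 1885.74 mm⁴.
Hole 4 (subtracted): ⌀14, A = 153.938 mm², x = 220 mm, Ī = 1885.74 mm⁴.
By symmetry the centroid is at mid-width, x̄ = 137.5 mm.
Transfer each piece to the vertical centroidal axis using Ī + A·d² with d = x − 137.5:
  plate: d = 0 mm → contributes +77 988 281 mm⁴
  hole 1: d = -82.5 mm → contributes −1 049 627 mm⁴
  hole 2: d = -27.5 mm → contributes −118 301 mm⁴
  hole 3: d = 27.5 mm → contributes −118 301 mm⁴
  hole 4: d = 82.5 mm → contributes −1 049 627 mm⁴
Total I = 75 652 425 mm⁴.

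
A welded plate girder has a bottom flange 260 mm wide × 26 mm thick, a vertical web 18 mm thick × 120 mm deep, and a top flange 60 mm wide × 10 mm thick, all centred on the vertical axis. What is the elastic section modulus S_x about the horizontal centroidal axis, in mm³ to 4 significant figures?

S_x ≈ 1.685 × 10⁵ mm³

Treat the section as a set of non-overlapping primitives; coordinates are from the bounding-box lower-left.
Bottom plate: 260 × 26, A = 6 760 mm², y = 13 mm, Ī = 380 813 mm⁴.
Web plate: 18 × 120, A = 2 160 mm², y = 86 mm, Ī = 2 592 000 mm⁴.
Top plate: 60 × 10, A = 600 mm², y = 151 mm, Ī = 5 000 mm⁴.
Centroid: ȳ = ΣA·y / ΣA = 38.2605 mm.
Transfer each piece to the horizontal centroidal axis using Ī + A·d² with d = y − 38.2605:
  bottom plate: d = -25.2605 mm → contributes +4 694 323 mm⁴
  web plate: d = 47.7395 mm → contributes +7 514 768 mm⁴
  top plate: d = 112.739 mm → contributes +7 631 116 mm⁴
Total I = 19 840 207 mm⁴.
Extreme fibre distance c = 117.739 mm; S = I/c = 168 509 mm³.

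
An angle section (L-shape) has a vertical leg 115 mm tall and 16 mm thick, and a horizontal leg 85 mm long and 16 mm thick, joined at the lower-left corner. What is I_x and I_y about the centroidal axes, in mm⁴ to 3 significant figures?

Treat the section as a set of non-overlapping primitives; coordinates are from the bounding-box lower-left.
Vertical leg: 16 × 115, A = 1 840 mm², y = 57.5 mm, Ī = 2 027 833 mm⁴.
Horizontal leg (remainder): 69 × 16, A = 1 104 mm², y = 8 mm, Ī = 23 552 mm⁴.
Centroid: ȳ = ΣA·y / ΣA = 38.938 mm.
Transfer each piece to the centroidal x-axis using Ī + A·d² with d = y − 38.938:
  vertical leg: d = 18.563 mm → contributes +2 661 836 mm⁴
  horizontal leg (remainder): d = -30.938 mm → contributes +1 080 222 mm⁴
Total I = 3 742 058 mm⁴.
For the y-axis: x̄ = 23.938 mm.
Repeating about the centroidal y-axis gives I_y = 1 723 578 mm⁴.

I_x ≈ 3.74 × 10⁶ mm⁴, I_y ≈ 1.72 × 10⁶ mm⁴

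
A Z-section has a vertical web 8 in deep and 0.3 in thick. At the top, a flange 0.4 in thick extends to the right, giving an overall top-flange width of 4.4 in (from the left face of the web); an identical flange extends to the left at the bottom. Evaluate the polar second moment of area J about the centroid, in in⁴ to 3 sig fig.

J ≈ 80.7 in⁴

Split into non-overlapping primitives; take the origin at the lower-left of the bounding box.
Web: 0.3 × 8, A = 2.4 in², y = 4 in, Ī = 12.8 in⁴.
Top flange (beyond web): 4.1 × 0.4, A = 1.64 in², y = 7.8 in, Ī = 0.021867 in⁴.
Bottom flange (beyond web): 4.1 × 0.4, A = 1.64 in², y = 0.2 in, Ī = 0.021867 in⁴.
Centroid: ȳ = ΣA·y / ΣA = 4 in.
Transfer each piece to the centroidal x-axis using Ī + A·d² with d = y − 4:
  web: d = 0 in → contributes +12.8 in⁴
  top flange (beyond web): d = 3.8 in → contributes +23.703 in⁴
  bottom flange (beyond web): d = -3.8 in → contributes +23.703 in⁴
Total I = 60.207 in⁴.
For the y-axis: x̄ = 4.25 in.
Repeating about the centroidal y-axis gives I_y = 20.488 in⁴.
Polar second moment: J = I_x + I_y = 80.695 in⁴.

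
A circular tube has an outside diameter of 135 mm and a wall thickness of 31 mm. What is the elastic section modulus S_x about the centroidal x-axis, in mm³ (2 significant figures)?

S_x ≈ 2.2 × 10⁵ mm³

Treat the section as a set of non-overlapping primitives; coordinates are from the bounding-box lower-left.
Outer circle: ⌀135, A = 14 314 mm², y = 67.5 mm, Ī = 16 304 406 mm⁴.
Bore (subtracted): ⌀73, A = 4 185 mm², y = 67.5 mm, Ī = 1 393 995 mm⁴.
By symmetry the centroid is at mid-height, ȳ = 67.5 mm.
All pieces are centred on the centroidal x-axis, so I = ΣĪ (holes subtracted) = 14 910 410 mm⁴.
Extreme fibre distance c = 67.5 mm; S = I/c = 220 895 mm³.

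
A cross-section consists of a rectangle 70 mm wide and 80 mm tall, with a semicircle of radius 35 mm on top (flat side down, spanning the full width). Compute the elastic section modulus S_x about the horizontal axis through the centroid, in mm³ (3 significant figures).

Decompose the section into non-overlapping parts with the origin at the bottom-left of its bounding rectangle.
Rectangular body: 70 × 80, A = 5 600 mm², y = 40 mm, Ī = 2 986 667 mm⁴.
Semicircular cap: semicircle r = 35, A = 1924.2 mm², y = 94.854 mm, Ī = 164 704 mm⁴.
Centroid: ȳ = ΣA·y / ΣA = 54.028 mm.
Transfer each piece to the horizontal axis through the centroid using Ī + A·d² with d = y − 54.028:
  rectangular body: d = -14.028 mm → contributes +4 088 714 mm⁴
  semicircular cap: d = 40.826 mm → contributes +3 371 950 mm⁴
Total I = 7 460 664 mm⁴.
Extreme fibre distance c = 60.972 mm; S = I/c = 122 363 mm³.

S_x ≈ 1.22 × 10⁵ mm³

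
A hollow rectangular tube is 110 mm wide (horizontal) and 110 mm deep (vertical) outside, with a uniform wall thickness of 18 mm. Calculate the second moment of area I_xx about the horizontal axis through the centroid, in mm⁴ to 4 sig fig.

Split into non-overlapping primitives; take the origin at the lower-left of the bounding box.
Outer rectangle: 110 × 110, A = 12 100 mm², y = 55 mm, Ī = 12 200 833 mm⁴.
Inner void (subtracted): 74 × 74, A = 5 476 mm², y = 55 mm, Ī = 2 498 881 mm⁴.
By symmetry the centroid is at mid-height, ȳ = 55 mm.
All pieces are centred on the horizontal axis through the centroid, so I = ΣĪ (holes subtracted) = 9 701 952 mm⁴.

I_xx ≈ 9.702 × 10⁶ mm⁴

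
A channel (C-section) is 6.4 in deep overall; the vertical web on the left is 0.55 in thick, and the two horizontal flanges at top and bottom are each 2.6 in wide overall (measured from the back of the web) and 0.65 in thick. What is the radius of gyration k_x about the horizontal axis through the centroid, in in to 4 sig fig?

k_x ≈ 2.349 in

Break the section into simple shapes (no overlaps), measuring from the bottom-left corner of the bounding box.
Web: 0.55 × 6.4, A = 3.52 in², y = 3.2 in, Ī = 12.0149 in⁴.
Top flange (beyond web): 2.05 × 0.65, A = 1.3325 in², y = 6.075 in, Ī = 0.0469151 in⁴.
Bottom flange (beyond web): 2.05 × 0.65, A = 1.3325 in², y = 0.325 in, Ī = 0.0469151 in⁴.
By symmetry the centroid is at mid-height, ȳ = 3.2 in.
Transfer each piece to the horizontal axis through the centroid using Ī + A·d² with d = y − 3.2:
  web: d = 0 in → contributes +12.0149 in⁴
  top flange (beyond web): d = 2.875 in → contributes +11.0609 in⁴
  bottom flange (beyond web): d = -2.875 in → contributes +11.0609 in⁴
Total I = 34.1367 in⁴.
Radius of gyration: k = √(I/A) = √(34.1367 / 6.185) = 2.34931 in.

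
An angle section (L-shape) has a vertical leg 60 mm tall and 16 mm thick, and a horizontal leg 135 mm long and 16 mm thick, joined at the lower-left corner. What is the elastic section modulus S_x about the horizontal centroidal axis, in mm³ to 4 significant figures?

Decompose the section into non-overlapping parts with the origin at the bottom-left of its bounding rectangle.
Vertical leg: 16 × 60, A = 960 mm², y = 30 mm, Ī = 288 000 mm⁴.
Horizontal leg (remainder): 119 × 16, A = 1 904 mm², y = 8 mm, Ī = 40618.7 mm⁴.
Centroid: ȳ = ΣA·y / ΣA = 15.3743 mm.
Transfer each piece to the horizontal centroidal axis using Ī + A·d² with d = y − 15.3743:
  vertical leg: d = 14.6257 mm → contributes +493 355 mm⁴
  horizontal leg (remainder): d = -7.3743 mm → contributes +144 159 mm⁴
Total I = 637 513 mm⁴.
Extreme fibre distance c = 44.6257 mm; S = I/c = 14285.8 mm³.

S_x ≈ 1.429 × 10⁴ mm³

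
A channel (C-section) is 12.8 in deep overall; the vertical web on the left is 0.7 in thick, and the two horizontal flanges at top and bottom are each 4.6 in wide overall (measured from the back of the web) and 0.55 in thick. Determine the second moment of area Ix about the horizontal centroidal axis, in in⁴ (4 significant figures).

Split into non-overlapping primitives; take the origin at the lower-left of the bounding box.
Web: 0.7 × 12.8, A = 8.96 in², y = 6.4 in, Ī = 122.334 in⁴.
Top flange (beyond web): 3.9 × 0.55, A = 2.145 in², y = 12.525 in, Ī = 0.0540719 in⁴.
Bottom flange (beyond web): 3.9 × 0.55, A = 2.145 in², y = 0.275 in, Ī = 0.0540719 in⁴.
By symmetry the centroid is at mid-height, ȳ = 6.4 in.
Transfer each piece to the horizontal centroidal axis using Ī + A·d² with d = y − 6.4:
  web: d = 0 in → contributes +122.334 in⁴
  top flange (beyond web): d = 6.125 in → contributes +80.5251 in⁴
  bottom flange (beyond web): d = -6.125 in → contributes +80.5251 in⁴
Total I = 283.384 in⁴.

Ix ≈ 283.4 in⁴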